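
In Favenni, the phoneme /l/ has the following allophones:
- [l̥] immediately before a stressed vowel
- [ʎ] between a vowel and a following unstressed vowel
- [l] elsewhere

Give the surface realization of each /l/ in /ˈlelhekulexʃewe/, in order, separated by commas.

[l̥], [l], [ʎ]

Occurrence 1 (position 1): immediately before a stressed vowel → [l̥].
Occurrence 2 (position 3): no conditioning environment matches → elsewhere allophone [l].
Occurrence 3 (position 8): between a vowel and a following unstressed vowel → [ʎ].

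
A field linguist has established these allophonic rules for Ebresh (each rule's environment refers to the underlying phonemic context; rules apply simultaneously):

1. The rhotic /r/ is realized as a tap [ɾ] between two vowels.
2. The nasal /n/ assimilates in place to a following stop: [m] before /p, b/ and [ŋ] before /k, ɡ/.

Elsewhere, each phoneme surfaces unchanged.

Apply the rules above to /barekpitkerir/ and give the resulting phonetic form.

[baɾekpitkeɾir]

/b/ — not in any rule's target class → [b].
/a/ (between /b/ and /r/): no rule targets it → [a].
/r/ — between /a/ and /e/, between two vowels — surfaces as [ɾ] (rule 1).
/e/ stays [e].
/k/ (between /e/ and /p/): no rule targets it → [k].
/p/ (between /k/ and /i/) is unaffected → [p].
/i/ (between /p/ and /t/) is unaffected → [i].
/t/ (between /i/ and /k/) is unaffected → [t].
/k/ — not in any rule's target class → [k].
/e/ stays [e].
/r/ meets the environment for rule 1 (between two vowels) → [ɾ].
/i/ (between /r/ and /r/) is unaffected → [i].
/r/ (word-final) is in the target of rule 1 but the environment (between two vowels) is not met → [r].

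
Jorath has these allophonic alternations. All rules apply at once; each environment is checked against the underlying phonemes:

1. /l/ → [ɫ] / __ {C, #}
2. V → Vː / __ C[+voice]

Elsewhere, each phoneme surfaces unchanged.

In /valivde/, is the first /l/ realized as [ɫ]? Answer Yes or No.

No

/l/ (between /a/ and /i/) fails the environment for rule 1, so it stays [l].
The actual realization is [l], not [ɫ].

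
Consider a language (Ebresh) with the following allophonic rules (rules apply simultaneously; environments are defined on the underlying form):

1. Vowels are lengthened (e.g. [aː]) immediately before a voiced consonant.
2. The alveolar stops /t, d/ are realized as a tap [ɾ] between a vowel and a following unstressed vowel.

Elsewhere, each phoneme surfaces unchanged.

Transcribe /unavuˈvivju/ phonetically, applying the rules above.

[uːnaːvuːˈviːvju]

Rule 1 applies to /u/ (word-initial: before a voiced consonant) → [uː].
/a/ meets the environment for rule 1 (before a voiced consonant) → [aː].
Rule 1 applies to /u/ (between /v/ and /v/: before a voiced consonant) → [uː].
/i/ — between /v/ and /v/, before a voiced consonant — surfaces as [iː] (rule 1).
/u/ (word-final): rule 1 targets it, but not before a voiced consonant → unchanged [u].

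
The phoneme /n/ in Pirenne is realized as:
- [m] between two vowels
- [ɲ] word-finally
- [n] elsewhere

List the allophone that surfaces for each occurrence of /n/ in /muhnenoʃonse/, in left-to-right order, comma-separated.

[n], [m], [n]

Occurrence 1 (position 4): no conditioning environment matches → elsewhere allophone [n].
Occurrence 2 (position 6): between two vowels → [m].
Occurrence 3 (position 10): no conditioning environment matches → elsewhere allophone [n].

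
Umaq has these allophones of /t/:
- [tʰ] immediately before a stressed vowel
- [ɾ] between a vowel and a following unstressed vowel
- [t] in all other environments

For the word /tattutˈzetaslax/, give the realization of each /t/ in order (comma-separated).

[t], [t], [t], [t], [ɾ]

Occurrence 1 (position 1): no conditioning environment matches → elsewhere allophone [t].
Occurrence 2 (position 3): no conditioning environment matches → elsewhere allophone [t].
Occurrence 3 (position 4): no conditioning environment matches → elsewhere allophone [t].
Occurrence 4 (position 6): no conditioning environment matches → elsewhere allophone [t].
Occurrence 5 (position 9): between a vowel and an unstressed vowel → [ɾ].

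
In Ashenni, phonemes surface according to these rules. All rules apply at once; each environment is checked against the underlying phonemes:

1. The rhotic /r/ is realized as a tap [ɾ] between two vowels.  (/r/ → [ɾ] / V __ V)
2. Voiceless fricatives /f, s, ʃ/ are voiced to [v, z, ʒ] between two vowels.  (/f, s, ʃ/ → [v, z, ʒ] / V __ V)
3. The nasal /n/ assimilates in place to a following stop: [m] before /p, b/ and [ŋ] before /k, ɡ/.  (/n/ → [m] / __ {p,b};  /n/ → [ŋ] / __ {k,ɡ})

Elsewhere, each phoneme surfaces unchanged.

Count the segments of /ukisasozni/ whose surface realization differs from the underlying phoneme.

2

Segments that undergo a rule: /s/ → [z] (rule 2); /s/ → [z] (rule 2).
All other segments surface unchanged.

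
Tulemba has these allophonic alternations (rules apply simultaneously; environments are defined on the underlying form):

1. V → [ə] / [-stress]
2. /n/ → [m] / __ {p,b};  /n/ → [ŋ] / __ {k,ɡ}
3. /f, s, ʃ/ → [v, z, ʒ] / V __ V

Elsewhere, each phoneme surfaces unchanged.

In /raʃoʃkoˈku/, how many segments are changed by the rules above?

4

Segments that undergo a rule: /a/ → [ə] (rule 1); /ʃ/ → [ʒ] (rule 3); /o/ → [ə] (rule 1); /o/ → [ə] (rule 1).
All other segments surface unchanged.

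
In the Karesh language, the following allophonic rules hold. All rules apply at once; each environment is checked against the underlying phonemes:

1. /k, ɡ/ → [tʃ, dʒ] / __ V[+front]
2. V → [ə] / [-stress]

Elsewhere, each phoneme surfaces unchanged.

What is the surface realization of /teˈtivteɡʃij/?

/t/ — not in any rule's target class → [t].
/e/ (between /t/ and /t/) occurs in an unstressed syllable → [ə] by rule 2.
/t/ stays [t].
/i/ — between /t/ and /v/; rule 2 does not apply here → [i].
/v/ (between /i/ and /t/): no rule targets it → [v].
/t/ (between /v/ and /e/): no rule targets it → [t].
/e/ — between /t/ and /ɡ/, in an unstressed syllable — surfaces as [ə] (rule 2).
/ɡ/ — between /e/ and /ʃ/; rule 1 does not apply here → [ɡ].
/ʃ/ (between /ɡ/ and /i/) is unaffected → [ʃ].
/i/ meets the environment for rule 2 (in an unstressed syllable) → [ə].
/j/ (word-final) is unaffected → [j].

[təˈtivtəɡʃəj]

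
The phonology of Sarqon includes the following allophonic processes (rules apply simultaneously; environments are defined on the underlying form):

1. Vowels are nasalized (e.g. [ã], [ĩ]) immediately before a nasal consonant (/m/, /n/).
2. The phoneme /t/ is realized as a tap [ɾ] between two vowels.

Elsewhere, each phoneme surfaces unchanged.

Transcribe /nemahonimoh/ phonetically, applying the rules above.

/e/ meets the environment for rule 1 (before a nasal consonant) → [ẽ].
/a/ (between /m/ and /h/) fails the environment for rule 1, so it stays [a].
/o/ (between /h/ and /n/) occurs before a nasal consonant → [õ] by rule 1.
/i/ — between /n/ and /m/, before a nasal consonant — surfaces as [ĩ] (rule 1).
/o/ (between /m/ and /h/) is in the target of rule 1 but the environment (before a nasal consonant) is not met → [o].

[nẽmahõnĩmoh]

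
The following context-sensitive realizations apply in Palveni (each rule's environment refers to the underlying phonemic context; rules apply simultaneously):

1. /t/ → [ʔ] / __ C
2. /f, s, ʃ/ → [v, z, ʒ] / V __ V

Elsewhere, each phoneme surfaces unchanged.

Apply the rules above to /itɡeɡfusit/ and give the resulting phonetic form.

/i/ — not in any rule's target class → [i].
Rule 1 applies to /t/ (between /i/ and /ɡ/: immediately before a consonant) → [ʔ].
/ɡ/ — not in any rule's target class → [ɡ].
/e/ stays [e].
/ɡ/ (between /e/ and /f/): no rule targets it → [ɡ].
/f/ (between /ɡ/ and /u/) is in the target of rule 2 but the environment (between two vowels) is not met → [f].
/u/ stays [u].
/s/ — between /u/ and /i/, between two vowels — surfaces as [z] (rule 2).
/i/ — not in any rule's target class → [i].
/t/ (word-final): rule 1 targets it, but not immediately before a consonant → unchanged [t].

[iʔɡeɡfuzit]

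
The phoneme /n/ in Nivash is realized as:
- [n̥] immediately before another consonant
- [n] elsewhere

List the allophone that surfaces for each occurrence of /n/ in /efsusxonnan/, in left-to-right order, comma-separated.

[n̥], [n], [n]

Occurrence 1 (position 8): immediately before another consonant → [n̥].
Occurrence 2 (position 9): no conditioning environment matches → elsewhere allophone [n].
Occurrence 3 (position 11): no conditioning environment matches → elsewhere allophone [n].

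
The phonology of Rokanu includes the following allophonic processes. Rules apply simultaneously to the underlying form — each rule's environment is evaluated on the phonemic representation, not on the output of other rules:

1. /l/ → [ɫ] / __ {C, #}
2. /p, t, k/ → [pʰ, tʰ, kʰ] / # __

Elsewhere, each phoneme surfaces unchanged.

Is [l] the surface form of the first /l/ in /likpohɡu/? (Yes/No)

/l/ (word-initial) is in the target of rule 1 but the environment (word-finally or immediately before a consonant) is not met → [l].
The actual realization is [l], which matches [l].

Yes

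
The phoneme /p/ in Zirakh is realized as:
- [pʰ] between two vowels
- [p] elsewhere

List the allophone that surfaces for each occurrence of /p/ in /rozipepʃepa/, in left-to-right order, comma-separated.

[pʰ], [p], [pʰ]

Occurrence 1 (position 5): between two vowels → [pʰ].
Occurrence 2 (position 7): no conditioning environment matches → elsewhere allophone [p].
Occurrence 3 (position 10): between two vowels → [pʰ].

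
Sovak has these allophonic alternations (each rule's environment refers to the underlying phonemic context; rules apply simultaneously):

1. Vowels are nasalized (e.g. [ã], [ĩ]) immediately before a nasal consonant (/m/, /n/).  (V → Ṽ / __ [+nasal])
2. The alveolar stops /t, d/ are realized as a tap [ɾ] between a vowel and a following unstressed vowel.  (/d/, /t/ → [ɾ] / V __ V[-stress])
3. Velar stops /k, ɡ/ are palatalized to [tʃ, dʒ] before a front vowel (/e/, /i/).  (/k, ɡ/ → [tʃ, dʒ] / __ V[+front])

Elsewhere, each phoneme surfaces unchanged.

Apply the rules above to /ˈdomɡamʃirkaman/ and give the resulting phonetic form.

/d/ (word-initial): rule 2 targets it, but not between a vowel and a following unstressed vowel → unchanged [d].
/o/ (between /d/ and /m/): before a nasal consonant, so rule 1 applies → [õ].
/m/ stays [m].
/ɡ/ (between /m/ and /a/) is in the target of rule 3 but the environment (before a front vowel) is not met → [ɡ].
/a/ (between /ɡ/ and /m/): before a nasal consonant, so rule 1 applies → [ã].
/m/ — not in any rule's target class → [m].
/ʃ/ (between /m/ and /i/) is unaffected → [ʃ].
/i/ (between /ʃ/ and /r/) fails the environment for rule 1, so it stays [i].
/r/ — not in any rule's target class → [r].
/k/ — between /r/ and /a/; rule 3 does not apply here → [k].
/a/ (between /k/ and /m/) occurs before a nasal consonant → [ã] by rule 1.
/m/ (between /a/ and /a/): no rule targets it → [m].
/a/ (between /m/ and /n/) occurs before a nasal consonant → [ã] by rule 1.
/n/ stays [n].

[ˈdõmɡãmʃirkãmãn]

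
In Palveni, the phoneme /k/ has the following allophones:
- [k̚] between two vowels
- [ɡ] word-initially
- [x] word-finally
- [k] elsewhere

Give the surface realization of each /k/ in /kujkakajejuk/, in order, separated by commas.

[ɡ], [k], [k̚], [x]

Occurrence 1 (position 1): word-initially → [ɡ].
Occurrence 2 (position 4): no conditioning environment matches → elsewhere allophone [k].
Occurrence 3 (position 6): between two vowels → [k̚].
Occurrence 4 (position 12): word-finally → [x].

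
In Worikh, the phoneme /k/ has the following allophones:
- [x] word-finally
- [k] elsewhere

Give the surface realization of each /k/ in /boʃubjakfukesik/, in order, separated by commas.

Occurrence 1 (position 8): no conditioning environment matches → elsewhere allophone [k].
Occurrence 2 (position 11): no conditioning environment matches → elsewhere allophone [k].
Occurrence 3 (position 15): word-finally → [x].

[k], [k], [x]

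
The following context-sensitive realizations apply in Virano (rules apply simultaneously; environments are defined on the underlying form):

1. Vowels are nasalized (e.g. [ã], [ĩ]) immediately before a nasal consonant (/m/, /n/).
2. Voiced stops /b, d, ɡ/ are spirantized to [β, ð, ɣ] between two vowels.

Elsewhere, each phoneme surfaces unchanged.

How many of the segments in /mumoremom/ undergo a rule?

3

Segments that undergo a rule: /u/ → [ũ] (rule 1); /e/ → [ẽ] (rule 1); /o/ → [õ] (rule 1).
All other segments surface unchanged.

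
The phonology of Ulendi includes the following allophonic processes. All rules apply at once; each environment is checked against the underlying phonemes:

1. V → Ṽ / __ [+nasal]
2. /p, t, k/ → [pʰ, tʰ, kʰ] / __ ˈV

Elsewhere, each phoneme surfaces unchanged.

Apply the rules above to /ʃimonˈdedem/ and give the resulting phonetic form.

[ʃĩmõnˈdedẽm]

/ʃ/ (word-initial) is unaffected → [ʃ].
Rule 1 applies to /i/ (between /ʃ/ and /m/: before a nasal consonant) → [ĩ].
/m/ (between /i/ and /o/) is unaffected → [m].
/o/ meets the environment for rule 1 (before a nasal consonant) → [õ].
/n/ (between /o/ and /d/) is unaffected → [n].
/d/ (between /n/ and /e/): no rule targets it → [d].
/e/ — between /d/ and /d/; rule 1 does not apply here → [e].
/d/ — not in any rule's target class → [d].
/e/ (between /d/ and /m/): before a nasal consonant, so rule 1 applies → [ẽ].
/m/ — not in any rule's target class → [m].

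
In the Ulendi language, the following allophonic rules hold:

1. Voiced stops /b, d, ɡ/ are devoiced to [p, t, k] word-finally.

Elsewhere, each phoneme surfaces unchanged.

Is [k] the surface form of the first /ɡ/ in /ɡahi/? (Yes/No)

No

/ɡ/ (word-initial) fails the environment for rule 1, so it stays [ɡ].
The actual realization is [ɡ], not [k].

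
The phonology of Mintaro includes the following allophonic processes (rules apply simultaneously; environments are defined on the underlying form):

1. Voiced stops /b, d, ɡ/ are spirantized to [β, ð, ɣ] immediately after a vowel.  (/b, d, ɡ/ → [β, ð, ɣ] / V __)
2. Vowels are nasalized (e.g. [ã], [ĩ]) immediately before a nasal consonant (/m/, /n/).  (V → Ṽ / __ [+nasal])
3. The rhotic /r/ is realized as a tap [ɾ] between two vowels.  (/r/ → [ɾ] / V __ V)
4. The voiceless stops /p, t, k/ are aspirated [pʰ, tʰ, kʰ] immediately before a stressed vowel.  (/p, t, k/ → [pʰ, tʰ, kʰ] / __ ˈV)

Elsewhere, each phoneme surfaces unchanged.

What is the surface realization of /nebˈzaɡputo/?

/n/ — not in any rule's target class → [n].
/e/ — between /n/ and /b/; rule 2 does not apply here → [e].
/b/ meets the environment for rule 1 (immediately after a vowel) → [β].
/z/ — not in any rule's target class → [z].
/a/ (between /z/ and /ɡ/): rule 2 targets it, but not before a nasal consonant → unchanged [a].
Rule 1 applies to /ɡ/ (between /a/ and /p/: immediately after a vowel) → [ɣ].
/p/ — between /ɡ/ and /u/; rule 4 does not apply here → [p].
/u/ (between /p/ and /t/) fails the environment for rule 2, so it stays [u].
/t/ (between /u/ and /o/) fails the environment for rule 4, so it stays [t].
/o/ (word-final): rule 2 targets it, but not before a nasal consonant → unchanged [o].

[neβˈzaɣputo]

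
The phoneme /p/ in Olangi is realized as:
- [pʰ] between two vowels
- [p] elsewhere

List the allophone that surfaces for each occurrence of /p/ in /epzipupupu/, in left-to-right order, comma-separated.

Occurrence 1 (position 2): no conditioning environment matches → elsewhere allophone [p].
Occurrence 2 (position 5): between two vowels → [pʰ].
Occurrence 3 (position 7): between two vowels → [pʰ].
Occurrence 4 (position 9): between two vowels → [pʰ].

[p], [pʰ], [pʰ], [pʰ]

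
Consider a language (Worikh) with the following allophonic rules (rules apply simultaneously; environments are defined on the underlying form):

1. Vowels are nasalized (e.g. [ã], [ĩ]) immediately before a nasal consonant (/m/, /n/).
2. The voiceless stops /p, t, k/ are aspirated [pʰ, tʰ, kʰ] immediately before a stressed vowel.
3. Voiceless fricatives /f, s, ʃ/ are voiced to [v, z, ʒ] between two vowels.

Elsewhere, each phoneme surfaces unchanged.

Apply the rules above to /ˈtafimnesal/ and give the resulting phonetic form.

[ˈtʰavĩmnezal]

/t/ — word-initial, immediately before a stressed vowel — surfaces as [tʰ] (rule 2).
/a/ — between /t/ and /f/; rule 1 does not apply here → [a].
/f/ (between /a/ and /i/) occurs between two vowels → [v] by rule 3.
Rule 1 applies to /i/ (between /f/ and /m/: before a nasal consonant) → [ĩ].
/m/ (between /i/ and /n/): no rule targets it → [m].
/n/ (between /m/ and /e/) is unaffected → [n].
/e/ (between /n/ and /s/) is in the target of rule 1 but the environment (before a nasal consonant) is not met → [e].
/s/ — between /e/ and /a/, between two vowels — surfaces as [z] (rule 3).
/a/ (between /s/ and /l/): rule 1 targets it, but not before a nasal consonant → unchanged [a].
/l/ (word-final): no rule targets it → [l].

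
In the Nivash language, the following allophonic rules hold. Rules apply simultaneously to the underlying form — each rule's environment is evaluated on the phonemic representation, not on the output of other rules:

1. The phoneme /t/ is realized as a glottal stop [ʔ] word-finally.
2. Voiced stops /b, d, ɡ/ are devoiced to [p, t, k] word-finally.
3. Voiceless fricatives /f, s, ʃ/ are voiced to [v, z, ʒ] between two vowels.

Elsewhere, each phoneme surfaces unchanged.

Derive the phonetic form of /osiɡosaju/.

/s/ — between /o/ and /i/, between two vowels — surfaces as [z] (rule 3).
/ɡ/ (between /i/ and /o/) is in the target of rule 2 but the environment (word-finally) is not met → [ɡ].
/s/ (between /o/ and /a/): between two vowels, so rule 3 applies → [z].

[oziɡozaju]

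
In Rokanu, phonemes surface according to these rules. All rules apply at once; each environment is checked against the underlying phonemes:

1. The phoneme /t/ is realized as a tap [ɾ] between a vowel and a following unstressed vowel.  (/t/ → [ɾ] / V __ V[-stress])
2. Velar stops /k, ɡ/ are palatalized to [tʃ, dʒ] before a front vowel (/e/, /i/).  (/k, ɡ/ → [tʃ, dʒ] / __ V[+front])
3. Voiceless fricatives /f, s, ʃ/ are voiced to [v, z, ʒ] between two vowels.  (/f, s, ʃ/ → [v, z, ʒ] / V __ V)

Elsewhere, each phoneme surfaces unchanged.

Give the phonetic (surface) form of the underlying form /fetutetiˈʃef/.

/f/ (word-initial) is in the target of rule 3 but the environment (between two vowels) is not met → [f].
/e/ (between /f/ and /t/): no rule targets it → [e].
/t/ — between /e/ and /u/, between a vowel and a following unstressed vowel — surfaces as [ɾ] (rule 1).
/u/ stays [u].
Rule 1 applies to /t/ (between /u/ and /e/: between a vowel and a following unstressed vowel) → [ɾ].
/e/ stays [e].
/t/ (between /e/ and /i/): between a vowel and a following unstressed vowel, so rule 1 applies → [ɾ].
/i/ stays [i].
/ʃ/ (between /i/ and /e/): between two vowels, so rule 3 applies → [ʒ].
/e/ stays [e].
/f/ (word-final) is in the target of rule 3 but the environment (between two vowels) is not met → [f].

[feɾuɾeɾiˈʒef]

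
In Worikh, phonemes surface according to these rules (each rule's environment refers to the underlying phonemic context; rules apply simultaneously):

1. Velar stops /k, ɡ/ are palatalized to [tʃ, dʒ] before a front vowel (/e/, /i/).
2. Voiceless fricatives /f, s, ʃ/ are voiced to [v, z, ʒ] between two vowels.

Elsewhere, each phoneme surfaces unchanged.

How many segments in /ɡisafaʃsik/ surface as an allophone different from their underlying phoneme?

Segments that undergo a rule: /ɡ/ → [dʒ] (rule 1); /s/ → [z] (rule 2); /f/ → [v] (rule 2).
All other segments surface unchanged.

3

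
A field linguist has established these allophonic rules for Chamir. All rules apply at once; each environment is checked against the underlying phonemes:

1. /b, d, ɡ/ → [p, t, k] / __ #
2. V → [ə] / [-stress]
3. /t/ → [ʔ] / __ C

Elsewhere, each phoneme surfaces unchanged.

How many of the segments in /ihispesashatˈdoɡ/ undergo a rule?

7

Segments that undergo a rule: /i/ → [ə] (rule 2); /i/ → [ə] (rule 2); /e/ → [ə] (rule 2); /a/ → [ə] (rule 2); /a/ → [ə] (rule 2); /t/ → [ʔ] (rule 3); /ɡ/ → [k] (rule 1).
All other segments surface unchanged.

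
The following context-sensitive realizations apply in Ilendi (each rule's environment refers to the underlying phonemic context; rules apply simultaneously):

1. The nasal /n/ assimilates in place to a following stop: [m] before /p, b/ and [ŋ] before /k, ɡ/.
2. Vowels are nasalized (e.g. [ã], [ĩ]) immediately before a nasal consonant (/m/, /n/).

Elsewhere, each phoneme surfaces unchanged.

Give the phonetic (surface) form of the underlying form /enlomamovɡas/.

/e/ — word-initial, before a nasal consonant — surfaces as [ẽ] (rule 2).
/n/ (between /e/ and /l/) is in the target of rule 1 but the environment (before a labial or velar stop) is not met → [n].
/l/ (between /n/ and /o/): no rule targets it → [l].
/o/ (between /l/ and /m/) occurs before a nasal consonant → [õ] by rule 2.
/m/ stays [m].
/a/ (between /m/ and /m/): before a nasal consonant, so rule 2 applies → [ã].
/m/ stays [m].
/o/ — between /m/ and /v/; rule 2 does not apply here → [o].
/v/ (between /o/ and /ɡ/): no rule targets it → [v].
/ɡ/ stays [ɡ].
/a/ (between /ɡ/ and /s/) fails the environment for rule 2, so it stays [a].
/s/ stays [s].

[ẽnlõmãmovɡas]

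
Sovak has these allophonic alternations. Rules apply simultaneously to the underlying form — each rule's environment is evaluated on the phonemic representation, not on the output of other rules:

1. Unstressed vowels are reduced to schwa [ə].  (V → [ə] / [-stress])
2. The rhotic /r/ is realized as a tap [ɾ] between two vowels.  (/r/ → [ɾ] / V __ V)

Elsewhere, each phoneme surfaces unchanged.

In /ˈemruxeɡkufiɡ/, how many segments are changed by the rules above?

Segments that undergo a rule: /u/ → [ə] (rule 1); /e/ → [ə] (rule 1); /u/ → [ə] (rule 1); /i/ → [ə] (rule 1).
All other segments surface unchanged.

4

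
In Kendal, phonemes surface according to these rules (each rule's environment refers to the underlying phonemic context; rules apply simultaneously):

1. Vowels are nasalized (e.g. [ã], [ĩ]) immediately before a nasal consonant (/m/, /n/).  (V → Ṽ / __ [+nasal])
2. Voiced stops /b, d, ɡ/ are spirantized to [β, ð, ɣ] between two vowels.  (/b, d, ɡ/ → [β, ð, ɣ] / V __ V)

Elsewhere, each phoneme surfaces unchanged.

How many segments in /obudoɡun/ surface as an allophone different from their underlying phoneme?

Segments that undergo a rule: /b/ → [β] (rule 2); /d/ → [ð] (rule 2); /ɡ/ → [ɣ] (rule 2); /u/ → [ũ] (rule 1).
All other segments surface unchanged.

4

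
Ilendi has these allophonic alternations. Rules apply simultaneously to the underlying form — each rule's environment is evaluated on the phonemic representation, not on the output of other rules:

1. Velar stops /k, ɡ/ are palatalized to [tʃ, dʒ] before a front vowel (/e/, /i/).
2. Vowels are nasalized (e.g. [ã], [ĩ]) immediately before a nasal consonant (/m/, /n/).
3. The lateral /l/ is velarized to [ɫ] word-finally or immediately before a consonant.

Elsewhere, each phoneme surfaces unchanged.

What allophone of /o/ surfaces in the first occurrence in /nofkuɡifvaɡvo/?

/o/ — between /n/ and /f/; rule 2 does not apply here → [o].

[o]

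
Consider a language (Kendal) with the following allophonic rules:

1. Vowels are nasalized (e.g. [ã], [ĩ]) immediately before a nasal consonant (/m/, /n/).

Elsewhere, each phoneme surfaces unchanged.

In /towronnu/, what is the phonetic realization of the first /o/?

/o/ (between /t/ and /w/) is in the target of rule 1 but the environment (before a nasal consonant) is not met → [o].

[o]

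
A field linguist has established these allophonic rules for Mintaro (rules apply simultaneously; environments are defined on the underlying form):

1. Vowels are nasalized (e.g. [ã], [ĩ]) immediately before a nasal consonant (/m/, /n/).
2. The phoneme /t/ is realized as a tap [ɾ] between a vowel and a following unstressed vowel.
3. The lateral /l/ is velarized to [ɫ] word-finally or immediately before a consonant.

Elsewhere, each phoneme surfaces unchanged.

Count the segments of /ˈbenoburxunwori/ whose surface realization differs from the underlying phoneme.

Segments that undergo a rule: /e/ → [ẽ] (rule 1); /u/ → [ũ] (rule 1).
All other segments surface unchanged.

2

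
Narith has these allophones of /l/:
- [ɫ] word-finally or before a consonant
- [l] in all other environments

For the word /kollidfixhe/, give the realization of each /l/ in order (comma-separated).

[ɫ], [l]

Occurrence 1 (position 3): word-finally or before a consonant → [ɫ].
Occurrence 2 (position 4): no conditioning environment matches → elsewhere allophone [l].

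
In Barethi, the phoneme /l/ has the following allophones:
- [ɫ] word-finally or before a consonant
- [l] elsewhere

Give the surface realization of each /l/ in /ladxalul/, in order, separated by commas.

[l], [l], [ɫ]

Occurrence 1 (position 1): no conditioning environment matches → elsewhere allophone [l].
Occurrence 2 (position 6): no conditioning environment matches → elsewhere allophone [l].
Occurrence 3 (position 8): word-finally or before a consonant → [ɫ].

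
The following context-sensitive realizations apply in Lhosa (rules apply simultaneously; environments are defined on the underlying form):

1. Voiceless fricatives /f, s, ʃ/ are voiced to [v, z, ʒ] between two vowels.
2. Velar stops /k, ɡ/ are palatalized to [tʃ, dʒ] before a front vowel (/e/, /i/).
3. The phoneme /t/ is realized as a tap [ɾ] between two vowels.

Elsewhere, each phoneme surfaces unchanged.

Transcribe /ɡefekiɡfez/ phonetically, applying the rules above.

/ɡ/ (word-initial) occurs before a front vowel → [dʒ] by rule 2.
/e/ stays [e].
/f/ — between /e/ and /e/, between two vowels — surfaces as [v] (rule 1).
/e/ — not in any rule's target class → [e].
/k/ — between /e/ and /i/, before a front vowel — surfaces as [tʃ] (rule 2).
/i/ stays [i].
/ɡ/ (between /i/ and /f/) is in the target of rule 2 but the environment (before a front vowel) is not met → [ɡ].
/f/ (between /ɡ/ and /e/) fails the environment for rule 1, so it stays [f].
/e/ — not in any rule's target class → [e].
/z/ (word-final) is unaffected → [z].

[dʒevetʃiɡfez]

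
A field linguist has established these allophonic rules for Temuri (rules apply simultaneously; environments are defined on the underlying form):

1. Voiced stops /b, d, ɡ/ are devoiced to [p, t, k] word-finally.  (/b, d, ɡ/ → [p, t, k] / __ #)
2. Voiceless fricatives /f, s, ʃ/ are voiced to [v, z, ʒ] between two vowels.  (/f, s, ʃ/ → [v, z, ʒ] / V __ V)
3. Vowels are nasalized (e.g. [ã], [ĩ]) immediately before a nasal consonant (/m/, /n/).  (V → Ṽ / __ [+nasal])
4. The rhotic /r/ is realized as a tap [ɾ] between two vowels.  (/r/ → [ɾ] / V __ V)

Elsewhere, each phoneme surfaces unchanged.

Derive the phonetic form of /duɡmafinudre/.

/d/ (word-initial): rule 1 targets it, but not word-finally → unchanged [d].
/u/ (between /d/ and /ɡ/) is in the target of rule 3 but the environment (before a nasal consonant) is not met → [u].
/ɡ/ — between /u/ and /m/; rule 1 does not apply here → [ɡ].
/a/ (between /m/ and /f/): rule 3 targets it, but not before a nasal consonant → unchanged [a].
/f/ (between /a/ and /i/): between two vowels, so rule 2 applies → [v].
/i/ (between /f/ and /n/) occurs before a nasal consonant → [ĩ] by rule 3.
/u/ (between /n/ and /d/): rule 3 targets it, but not before a nasal consonant → unchanged [u].
/d/ (between /u/ and /r/) fails the environment for rule 1, so it stays [d].
/r/ (between /d/ and /e/): rule 4 targets it, but not between two vowels → unchanged [r].
/e/ (word-final): rule 3 targets it, but not before a nasal consonant → unchanged [e].

[duɡmavĩnudre]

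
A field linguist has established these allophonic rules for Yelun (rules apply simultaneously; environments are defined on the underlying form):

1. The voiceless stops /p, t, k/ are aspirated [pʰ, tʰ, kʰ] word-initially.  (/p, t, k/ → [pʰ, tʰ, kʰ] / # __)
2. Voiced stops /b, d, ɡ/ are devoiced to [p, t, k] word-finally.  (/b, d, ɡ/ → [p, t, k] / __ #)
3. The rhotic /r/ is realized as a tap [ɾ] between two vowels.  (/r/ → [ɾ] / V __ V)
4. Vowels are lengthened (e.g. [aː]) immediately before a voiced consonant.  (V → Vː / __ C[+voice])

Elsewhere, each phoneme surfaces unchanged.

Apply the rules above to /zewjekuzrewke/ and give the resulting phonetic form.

[zeːwjekuːzreːwke]

/z/ — not in any rule's target class → [z].
/e/ meets the environment for rule 4 (before a voiced consonant) → [eː].
/w/ (between /e/ and /j/) is unaffected → [w].
/j/ (between /w/ and /e/) is unaffected → [j].
/e/ — between /j/ and /k/; rule 4 does not apply here → [e].
/k/ (between /e/ and /u/): rule 1 targets it, but not word-initially → unchanged [k].
Rule 4 applies to /u/ (between /k/ and /z/: before a voiced consonant) → [uː].
/z/ (between /u/ and /r/): no rule targets it → [z].
/r/ (between /z/ and /e/): rule 3 targets it, but not between two vowels → unchanged [r].
/e/ (between /r/ and /w/) occurs before a voiced consonant → [eː] by rule 4.
/w/ — not in any rule's target class → [w].
/k/ (between /w/ and /e/) fails the environment for rule 1, so it stays [k].
/e/ (word-final): rule 4 targets it, but not before a voiced consonant → unchanged [e].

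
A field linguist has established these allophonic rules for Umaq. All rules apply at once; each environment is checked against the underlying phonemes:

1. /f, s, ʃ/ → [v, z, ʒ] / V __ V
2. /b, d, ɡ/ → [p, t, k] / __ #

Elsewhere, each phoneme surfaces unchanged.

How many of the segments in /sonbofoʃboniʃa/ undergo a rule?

Segments that undergo a rule: /f/ → [v] (rule 1); /ʃ/ → [ʒ] (rule 1).
All other segments surface unchanged.

2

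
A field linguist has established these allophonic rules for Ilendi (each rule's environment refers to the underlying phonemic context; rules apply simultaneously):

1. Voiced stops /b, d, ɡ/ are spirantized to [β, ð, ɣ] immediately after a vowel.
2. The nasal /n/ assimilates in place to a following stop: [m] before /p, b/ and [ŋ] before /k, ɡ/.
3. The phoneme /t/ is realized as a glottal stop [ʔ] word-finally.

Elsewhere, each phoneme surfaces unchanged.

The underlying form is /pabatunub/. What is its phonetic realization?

/p/ stays [p].
/a/ — not in any rule's target class → [a].
/b/ (between /a/ and /a/): immediately after a vowel, so rule 1 applies → [β].
/a/ — not in any rule's target class → [a].
/t/ (between /a/ and /u/) fails the environment for rule 3, so it stays [t].
/u/ stays [u].
/n/ (between /u/ and /u/): rule 2 targets it, but not before a labial or velar stop → unchanged [n].
/u/ (between /n/ and /b/) is unaffected → [u].
/b/ — word-final, immediately after a vowel — surfaces as [β] (rule 1).

[paβatunuβ]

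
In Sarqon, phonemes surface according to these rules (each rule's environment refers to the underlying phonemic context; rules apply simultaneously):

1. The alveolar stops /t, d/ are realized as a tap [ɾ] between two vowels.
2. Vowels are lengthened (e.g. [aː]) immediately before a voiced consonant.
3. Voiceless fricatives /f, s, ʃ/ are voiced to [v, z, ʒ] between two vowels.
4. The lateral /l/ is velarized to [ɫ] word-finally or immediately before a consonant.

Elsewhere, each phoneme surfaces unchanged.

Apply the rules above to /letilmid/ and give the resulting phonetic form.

/l/ (word-initial) fails the environment for rule 4, so it stays [l].
/e/ (between /l/ and /t/): rule 2 targets it, but not before a voiced consonant → unchanged [e].
/t/ (between /e/ and /i/) occurs between two vowels → [ɾ] by rule 1.
/i/ meets the environment for rule 2 (before a voiced consonant) → [iː].
/l/ (between /i/ and /m/) occurs word-finally or immediately before a consonant → [ɫ] by rule 4.
/m/ — not in any rule's target class → [m].
/i/ meets the environment for rule 2 (before a voiced consonant) → [iː].
/d/ (word-final) is in the target of rule 1 but the environment (between two vowels) is not met → [d].

[leɾiːɫmiːd]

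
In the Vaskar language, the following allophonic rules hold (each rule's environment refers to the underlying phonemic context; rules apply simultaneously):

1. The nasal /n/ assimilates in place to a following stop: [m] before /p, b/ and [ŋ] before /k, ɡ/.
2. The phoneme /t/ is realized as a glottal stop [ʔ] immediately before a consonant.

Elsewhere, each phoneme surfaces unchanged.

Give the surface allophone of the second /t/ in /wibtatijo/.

/t/ (between /a/ and /i/) is in the target of rule 2 but the environment (immediately before a consonant) is not met → [t].

[t]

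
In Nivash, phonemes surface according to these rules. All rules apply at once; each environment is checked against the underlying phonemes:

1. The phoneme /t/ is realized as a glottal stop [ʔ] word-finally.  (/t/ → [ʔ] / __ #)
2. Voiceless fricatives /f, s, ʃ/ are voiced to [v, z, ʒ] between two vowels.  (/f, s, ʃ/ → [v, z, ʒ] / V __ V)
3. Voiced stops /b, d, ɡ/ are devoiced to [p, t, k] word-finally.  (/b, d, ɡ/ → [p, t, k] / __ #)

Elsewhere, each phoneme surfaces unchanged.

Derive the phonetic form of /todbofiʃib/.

/t/ (word-initial) is in the target of rule 1 but the environment (word-finally) is not met → [t].
/d/ — between /o/ and /b/; rule 3 does not apply here → [d].
/b/ (between /d/ and /o/) fails the environment for rule 3, so it stays [b].
/f/ (between /o/ and /i/): between two vowels, so rule 2 applies → [v].
/ʃ/ meets the environment for rule 2 (between two vowels) → [ʒ].
/b/ (word-final) occurs word-finally → [p] by rule 3.

[todboviʒip]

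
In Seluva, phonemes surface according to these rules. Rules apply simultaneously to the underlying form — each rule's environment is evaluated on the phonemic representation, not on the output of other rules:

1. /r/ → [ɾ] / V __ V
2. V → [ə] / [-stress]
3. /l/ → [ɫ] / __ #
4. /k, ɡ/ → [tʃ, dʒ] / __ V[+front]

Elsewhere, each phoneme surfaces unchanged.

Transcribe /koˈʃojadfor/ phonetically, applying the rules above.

/k/ (word-initial) fails the environment for rule 4, so it stays [k].
/o/ meets the environment for rule 2 (in an unstressed syllable) → [ə].
/o/ — between /ʃ/ and /j/; rule 2 does not apply here → [o].
/a/ (between /j/ and /d/): in an unstressed syllable, so rule 2 applies → [ə].
/o/ — between /f/ and /r/, in an unstressed syllable — surfaces as [ə] (rule 2).
/r/ (word-final) fails the environment for rule 1, so it stays [r].

[kəˈʃojədfər]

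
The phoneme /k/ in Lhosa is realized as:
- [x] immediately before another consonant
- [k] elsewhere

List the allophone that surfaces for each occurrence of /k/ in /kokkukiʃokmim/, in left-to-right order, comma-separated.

Occurrence 1 (position 1): no conditioning environment matches → elsewhere allophone [k].
Occurrence 2 (position 3): immediately before another consonant → [x].
Occurrence 3 (position 4): no conditioning environment matches → elsewhere allophone [k].
Occurrence 4 (position 6): no conditioning environment matches → elsewhere allophone [k].
Occurrence 5 (position 10): immediately before another consonant → [x].

[k], [x], [k], [k], [x]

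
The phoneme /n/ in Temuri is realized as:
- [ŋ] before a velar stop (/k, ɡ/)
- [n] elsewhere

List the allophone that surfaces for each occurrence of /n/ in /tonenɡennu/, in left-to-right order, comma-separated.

Occurrence 1 (position 3): no conditioning environment matches → elsewhere allophone [n].
Occurrence 2 (position 5): before a velar stop → [ŋ].
Occurrence 3 (position 8): no conditioning environment matches → elsewhere allophone [n].
Occurrence 4 (position 9): no conditioning environment matches → elsewhere allophone [n].

[n], [ŋ], [n], [n]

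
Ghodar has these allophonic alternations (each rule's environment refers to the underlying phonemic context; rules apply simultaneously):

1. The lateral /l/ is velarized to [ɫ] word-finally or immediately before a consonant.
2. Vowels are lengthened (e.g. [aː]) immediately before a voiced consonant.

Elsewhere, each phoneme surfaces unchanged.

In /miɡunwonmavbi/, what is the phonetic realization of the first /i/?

[iː]

/i/ (between /m/ and /ɡ/) occurs before a voiced consonant → [iː] by rule 2.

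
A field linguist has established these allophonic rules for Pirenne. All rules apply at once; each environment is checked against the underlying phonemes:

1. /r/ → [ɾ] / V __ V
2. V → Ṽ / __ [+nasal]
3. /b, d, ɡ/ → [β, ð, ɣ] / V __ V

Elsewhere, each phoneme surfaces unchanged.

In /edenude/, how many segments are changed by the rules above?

Segments that undergo a rule: /d/ → [ð] (rule 3); /e/ → [ẽ] (rule 2); /d/ → [ð] (rule 3).
All other segments surface unchanged.

3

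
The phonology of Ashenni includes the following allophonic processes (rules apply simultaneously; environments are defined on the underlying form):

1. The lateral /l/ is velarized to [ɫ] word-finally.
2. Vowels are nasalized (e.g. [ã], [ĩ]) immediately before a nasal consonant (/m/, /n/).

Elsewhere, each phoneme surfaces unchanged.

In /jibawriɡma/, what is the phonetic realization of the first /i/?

[i]

/i/ (between /j/ and /b/) fails the environment for rule 2, so it stays [i].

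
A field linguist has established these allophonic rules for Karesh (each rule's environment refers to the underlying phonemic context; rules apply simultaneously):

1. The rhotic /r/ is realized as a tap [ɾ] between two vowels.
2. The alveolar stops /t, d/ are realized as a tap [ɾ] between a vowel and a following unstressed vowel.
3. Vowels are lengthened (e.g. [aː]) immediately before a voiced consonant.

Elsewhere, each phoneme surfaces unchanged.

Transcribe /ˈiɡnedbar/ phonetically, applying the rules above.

/i/ meets the environment for rule 3 (before a voiced consonant) → [iː].
/ɡ/ — not in any rule's target class → [ɡ].
/n/ stays [n].
/e/ (between /n/ and /d/): before a voiced consonant, so rule 3 applies → [eː].
/d/ — between /e/ and /b/; rule 2 does not apply here → [d].
/b/ (between /d/ and /a/) is unaffected → [b].
/a/ (between /b/ and /r/): before a voiced consonant, so rule 3 applies → [aː].
/r/ — word-final; rule 1 does not apply here → [r].

[ˈiːɡneːdbaːr]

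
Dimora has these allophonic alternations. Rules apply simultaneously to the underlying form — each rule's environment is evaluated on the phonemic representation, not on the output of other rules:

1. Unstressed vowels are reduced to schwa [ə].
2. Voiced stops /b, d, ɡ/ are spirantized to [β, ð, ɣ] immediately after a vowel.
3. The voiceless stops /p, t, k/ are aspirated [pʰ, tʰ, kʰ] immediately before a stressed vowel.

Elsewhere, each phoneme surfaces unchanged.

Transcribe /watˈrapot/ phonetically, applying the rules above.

/w/ — not in any rule's target class → [w].
/a/ — between /w/ and /t/, in an unstressed syllable — surfaces as [ə] (rule 1).
/t/ (between /a/ and /r/) fails the environment for rule 3, so it stays [t].
/r/ — not in any rule's target class → [r].
/a/ (between /r/ and /p/) fails the environment for rule 1, so it stays [a].
/p/ (between /a/ and /o/) is in the target of rule 3 but the environment (immediately before a stressed vowel) is not met → [p].
/o/ — between /p/ and /t/, in an unstressed syllable — surfaces as [ə] (rule 1).
/t/ (word-final) is in the target of rule 3 but the environment (immediately before a stressed vowel) is not met → [t].

[wətˈrapət]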